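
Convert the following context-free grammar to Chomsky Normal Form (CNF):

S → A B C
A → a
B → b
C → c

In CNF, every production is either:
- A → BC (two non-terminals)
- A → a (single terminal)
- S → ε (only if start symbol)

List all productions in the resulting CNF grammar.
The grammar has no ε-productions or unit productions to eliminate.
A → a is already in CNF (single terminal) – keep it.
B → b is already in CNF (single terminal) – keep it.
C → c is already in CNF (single terminal) – keep it.
S → A B C has 3 symbols on the right: break it into binary productions S → A X0, X0 → B C.
Resulting CNF grammar (5 productions): A → a; B → b; C → c; S → A X0; X0 → B C

Final answer: A → a; B → b; C → c; S → A X0; X0 → B C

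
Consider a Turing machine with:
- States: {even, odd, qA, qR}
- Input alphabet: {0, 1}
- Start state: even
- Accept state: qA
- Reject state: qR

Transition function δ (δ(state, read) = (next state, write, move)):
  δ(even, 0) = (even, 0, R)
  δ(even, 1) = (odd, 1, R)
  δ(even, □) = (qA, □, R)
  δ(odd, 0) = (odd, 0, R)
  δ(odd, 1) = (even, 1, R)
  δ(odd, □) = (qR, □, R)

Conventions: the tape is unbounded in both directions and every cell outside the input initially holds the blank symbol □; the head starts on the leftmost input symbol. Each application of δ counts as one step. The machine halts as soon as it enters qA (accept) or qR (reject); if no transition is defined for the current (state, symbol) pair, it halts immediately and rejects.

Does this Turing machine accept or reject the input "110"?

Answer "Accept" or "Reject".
Step 0: [even]110 (head at position 0)
Step 1: δ(even, 1) = (odd, 1, R)  ⊢  1[odd]10 (head at position 1)
Step 2: δ(odd, 1) = (even, 1, R)  ⊢  11[even]0 (head at position 2)
Step 3: δ(even, 0) = (even, 0, R)  ⊢  110[even]□ (head at position 3)
Step 4: δ(even, □) = (qA, □, R)  ⊢  110□[qA]□ (head at position 4)
The machine is in qA, so it halts and accepts.

Final answer: Accept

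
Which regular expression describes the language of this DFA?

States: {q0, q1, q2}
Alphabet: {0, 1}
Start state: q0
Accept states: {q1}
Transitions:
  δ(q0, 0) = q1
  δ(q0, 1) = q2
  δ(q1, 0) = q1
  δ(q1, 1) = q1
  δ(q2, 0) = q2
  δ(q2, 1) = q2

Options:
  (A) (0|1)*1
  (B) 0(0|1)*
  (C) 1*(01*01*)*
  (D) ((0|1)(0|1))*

Testing sample strings against the DFA:
  '11' -> rejected
  '01' -> accepted
  '01110' -> accepted
  '11111' -> rejected
Checking each option for a counterexample:
  (A) (0|1)*1: '0' is accepted by the DFA but does not match the regex → eliminated
  (B) 0(0|1)*: agrees with the DFA on all strings of length ≤ 4
  (C) 1*(01*01*)*: ε is rejected by the DFA but matches the regex → eliminated
  (D) ((0|1)(0|1))*: ε is rejected by the DFA but matches the regex → eliminated
Only (B) 0(0|1)* is consistent with the DFA.

Final answer: (B) 0(0|1)*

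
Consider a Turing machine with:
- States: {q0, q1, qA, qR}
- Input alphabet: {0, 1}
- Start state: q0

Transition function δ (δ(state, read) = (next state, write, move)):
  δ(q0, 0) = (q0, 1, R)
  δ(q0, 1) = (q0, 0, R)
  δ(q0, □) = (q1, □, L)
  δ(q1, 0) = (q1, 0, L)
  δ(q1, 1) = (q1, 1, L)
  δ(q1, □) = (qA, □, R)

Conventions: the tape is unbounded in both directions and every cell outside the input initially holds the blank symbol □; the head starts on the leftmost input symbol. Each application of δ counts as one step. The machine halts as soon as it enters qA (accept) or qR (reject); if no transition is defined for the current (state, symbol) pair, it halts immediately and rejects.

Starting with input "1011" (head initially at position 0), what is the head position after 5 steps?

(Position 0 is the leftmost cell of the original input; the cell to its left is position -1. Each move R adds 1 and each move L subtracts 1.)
Step 0: [q0]1011 (head at position 0)
Step 1: δ(q0, 1) = (q0, 0, R)  ⊢  0[q0]011 (head at position 1)
Step 2: δ(q0, 0) = (q0, 1, R)  ⊢  01[q0]11 (head at position 2)
Step 3: δ(q0, 1) = (q0, 0, R)  ⊢  010[q0]1 (head at position 3)
Step 4: δ(q0, 1) = (q0, 0, R)  ⊢  0100[q0]□ (head at position 4)
Step 5: δ(q0, □) = (q1, □, L)  ⊢  010[q1]0□ (head at position 3)
Head position after 5 steps: 3

Final answer: Position 3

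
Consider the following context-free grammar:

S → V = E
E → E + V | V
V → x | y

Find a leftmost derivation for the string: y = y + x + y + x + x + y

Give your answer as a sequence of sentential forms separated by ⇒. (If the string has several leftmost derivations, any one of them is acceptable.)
Start with S.
Step 1: the leftmost non-terminal is S; apply S → V = E:  V = E
Step 2: the leftmost non-terminal is V; apply V → y:  y = E
Step 3: the leftmost non-terminal is E; apply E → E + V:  y = E + V
Step 4: the leftmost non-terminal is E; apply E → E + V:  y = E + V + V
Step 5: the leftmost non-terminal is E; apply E → E + V:  y = E + V + V + V
Step 6: the leftmost non-terminal is E; apply E → E + V:  y = E + V + V + V + V
Step 7: the leftmost non-terminal is E; apply E → E + V:  y = E + V + V + V + V + V
Step 8: the leftmost non-terminal is E; apply E → V:  y = V + V + V + V + V + V
Step 9: the leftmost non-terminal is V; apply V → y:  y = y + V + V + V + V + V
Step 10: the leftmost non-terminal is V; apply V → x:  y = y + x + V + V + V + V
Step 11: the leftmost non-terminal is V; apply V → y:  y = y + x + y + V + V + V
Step 12: the leftmost non-terminal is V; apply V → x:  y = y + x + y + x + V + V
Step 13: the leftmost non-terminal is V; apply V → x:  y = y + x + y + x + x + V
Step 14: the leftmost non-terminal is V; apply V → y:  y = y + x + y + x + x + y

Final answer: S ⇒ V = E ⇒ y = E ⇒ y = E + V ⇒ y = E + V + V ⇒ y = E + V + V + V ⇒ y = E + V + V + V + V ⇒ y = E + V + V + V + V + V ⇒ y = V + V + V + V + V + V ⇒ y = y + V + V + V + V + V ⇒ y = y + x + V + V + V + V ⇒ y = y + x + y + V + V + V ⇒ y = y + x + y + x + V + V ⇒ y = y + x + y + x + x + V ⇒ y = y + x + y + x + x + y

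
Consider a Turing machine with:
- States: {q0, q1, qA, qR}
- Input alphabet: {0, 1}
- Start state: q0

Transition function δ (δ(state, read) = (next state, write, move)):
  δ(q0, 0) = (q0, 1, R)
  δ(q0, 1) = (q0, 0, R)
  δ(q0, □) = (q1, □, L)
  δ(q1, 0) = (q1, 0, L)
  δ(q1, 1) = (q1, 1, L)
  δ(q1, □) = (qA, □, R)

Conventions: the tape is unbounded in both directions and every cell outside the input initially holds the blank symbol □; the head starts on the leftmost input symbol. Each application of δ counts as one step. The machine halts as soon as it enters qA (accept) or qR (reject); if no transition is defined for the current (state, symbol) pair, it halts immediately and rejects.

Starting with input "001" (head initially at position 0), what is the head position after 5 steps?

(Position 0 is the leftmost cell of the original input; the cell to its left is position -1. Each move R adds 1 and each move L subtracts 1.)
Step 0: [q0]001 (head at position 0)
Step 1: δ(q0, 0) = (q0, 1, R)  ⊢  1[q0]01 (head at position 1)
Step 2: δ(q0, 0) = (q0, 1, R)  ⊢  11[q0]1 (head at position 2)
Step 3: δ(q0, 1) = (q0, 0, R)  ⊢  110[q0]□ (head at position 3)
Step 4: δ(q0, □) = (q1, □, L)  ⊢  11[q1]0□ (head at position 2)
Step 5: δ(q1, 0) = (q1, 0, L)  ⊢  1[q1]10□ (head at position 1)
Head position after 5 steps: 1

Final answer: Position 1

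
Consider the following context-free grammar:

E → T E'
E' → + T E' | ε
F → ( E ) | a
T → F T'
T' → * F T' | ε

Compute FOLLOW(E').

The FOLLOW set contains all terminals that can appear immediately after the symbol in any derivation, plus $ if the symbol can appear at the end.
Useful FIRST sets: FIRST(E') = {+, ε}, FIRST(T') = {*, ε} (both E' and T' are nullable).
FOLLOW(E): E is the start symbol → $; E appears in F → ( E ) followed by ')' → FOLLOW(E) = {), $}.
FOLLOW(E'): E' appears at the right end of E → T E' and of E' → + T E', so FOLLOW(E') ⊇ FOLLOW(E) (the second occurrence adds nothing new). FOLLOW(E') = {), $}.

Final answer: {$, )}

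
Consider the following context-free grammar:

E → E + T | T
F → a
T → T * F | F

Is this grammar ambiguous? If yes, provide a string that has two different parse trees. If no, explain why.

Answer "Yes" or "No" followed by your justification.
This is the standard stratified expression grammar: '+' is introduced only by the left-recursive rule E → E + T and '*' only by the left-recursive rule T → T * F, with F → a. For any string, the last '+' must be the one produced at the root E (everything after it is a T containing no '+'), and likewise within each T the last '*' is produced at its root. This fixes the parse tree uniquely (left-associative, '*' binding tighter than '+'), so every string has exactly one parse tree.

Final answer: No - the grammar is unambiguous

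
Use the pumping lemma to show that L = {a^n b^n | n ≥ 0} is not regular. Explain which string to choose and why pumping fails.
Language: L = {a^n b^n | n ≥ 0} (equal numbers of a's followed by b's)
Step 1: Assume for contradiction that L is regular, with pumping length p.
Step 2: Choose s = a^p b^p. Then s ∈ L (it has p a's followed by p b's) and |s| ≥ p.
Step 3: Consider any decomposition s = xyz with |xy| ≤ p and |y| > 0. Since |xy| ≤ p and the first p symbols of s are all a's, y = a^k for some k with 1 ≤ k ≤ p.
Step 4: Pumping up (i = 2): xy²z = a^(p+k) b^p, which has more a's than b's, so xy²z ∉ L.
This contradicts the pumping lemma, so L is not regular.

Final answer: Choose s = a^p b^p. Since |xy| ≤ p, y = a^k with k ≥ 1. Then xy²z = a^(p+k) b^p ∉ L.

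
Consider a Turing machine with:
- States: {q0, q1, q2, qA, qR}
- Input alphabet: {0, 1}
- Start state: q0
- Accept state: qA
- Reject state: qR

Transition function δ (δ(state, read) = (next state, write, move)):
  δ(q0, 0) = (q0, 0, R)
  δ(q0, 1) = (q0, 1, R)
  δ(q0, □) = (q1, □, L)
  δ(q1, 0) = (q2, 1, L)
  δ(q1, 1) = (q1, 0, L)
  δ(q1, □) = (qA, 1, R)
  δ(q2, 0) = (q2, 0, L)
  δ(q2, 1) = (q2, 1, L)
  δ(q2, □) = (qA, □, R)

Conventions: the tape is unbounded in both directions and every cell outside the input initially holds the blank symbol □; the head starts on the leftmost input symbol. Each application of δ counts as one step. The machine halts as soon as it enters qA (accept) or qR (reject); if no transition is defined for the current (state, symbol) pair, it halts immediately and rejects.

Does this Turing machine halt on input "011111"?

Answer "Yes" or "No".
Step 0: [q0]011111 (head at position 0)
Step 1: δ(q0, 0) = (q0, 0, R)  ⊢  0[q0]11111 (head at position 1)
Step 2: δ(q0, 1) = (q0, 1, R)  ⊢  01[q0]1111 (head at position 2)
Step 3: δ(q0, 1) = (q0, 1, R)  ⊢  011[q0]111 (head at position 3)
Step 4: δ(q0, 1) = (q0, 1, R)  ⊢  0111[q0]11 (head at position 4)
Step 5: δ(q0, 1) = (q0, 1, R)  ⊢  01111[q0]1 (head at position 5)
Step 6: δ(q0, 1) = (q0, 1, R)  ⊢  011111[q0]□ (head at position 6)
Step 7: δ(q0, □) = (q1, □, L)  ⊢  01111[q1]1□ (head at position 5)
Step 8: δ(q1, 1) = (q1, 0, L)  ⊢  0111[q1]10□ (head at position 4)
Step 9: δ(q1, 1) = (q1, 0, L)  ⊢  011[q1]100□ (head at position 3)
Step 10: δ(q1, 1) = (q1, 0, L)  ⊢  01[q1]1000□ (head at position 2)
Step 11: δ(q1, 1) = (q1, 0, L)  ⊢  0[q1]10000□ (head at position 1)
Step 12: δ(q1, 1) = (q1, 0, L)  ⊢  [q1]000000□ (head at position 0)
Step 13: δ(q1, 0) = (q2, 1, L)  ⊢  [q2]□100000□ (head at position -1)
Step 14: δ(q2, □) = (qA, □, R)  ⊢  □[qA]100000□ (head at position 0)
The machine is in qA, so it halts and accepts.
It halts after 14 steps.

Final answer: Yes - halts after 14 steps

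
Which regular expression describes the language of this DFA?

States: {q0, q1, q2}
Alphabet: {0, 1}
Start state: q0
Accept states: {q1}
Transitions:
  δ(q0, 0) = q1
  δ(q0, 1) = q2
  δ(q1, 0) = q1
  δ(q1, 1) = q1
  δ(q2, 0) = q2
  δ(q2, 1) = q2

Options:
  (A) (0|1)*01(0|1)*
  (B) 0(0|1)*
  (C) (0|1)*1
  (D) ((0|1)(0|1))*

Testing sample strings against the DFA:
  '0011' -> accepted
  '01100' -> accepted
  '01' -> accepted
  '110' -> rejected
Checking each option for a counterexample:
  (A) (0|1)*01(0|1)*: '0' is accepted by the DFA but does not match the regex → eliminated
  (B) 0(0|1)*: agrees with the DFA on all strings of length ≤ 4
  (C) (0|1)*1: '0' is accepted by the DFA but does not match the regex → eliminated
  (D) ((0|1)(0|1))*: ε is rejected by the DFA but matches the regex → eliminated
Only (B) 0(0|1)* is consistent with the DFA.

Final answer: (B) 0(0|1)*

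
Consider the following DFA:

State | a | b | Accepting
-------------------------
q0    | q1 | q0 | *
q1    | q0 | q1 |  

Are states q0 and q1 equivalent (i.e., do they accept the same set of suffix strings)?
Try the suffix ε (the empty string).
From q0: q0 — accepting.
From q1: q1 — not accepting.
The two states disagree on this suffix, so they are not equivalent.

Final answer: No. Distinguishing string: ε (the empty string) - accepted from q0 but not from q1.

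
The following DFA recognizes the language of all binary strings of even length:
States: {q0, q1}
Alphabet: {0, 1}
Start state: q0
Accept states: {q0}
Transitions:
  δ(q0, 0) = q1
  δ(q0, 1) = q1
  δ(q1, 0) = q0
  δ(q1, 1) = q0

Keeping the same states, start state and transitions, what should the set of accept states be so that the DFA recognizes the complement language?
The DFA is complete (every state has a transition on every symbol), so the complement
is recognized by the same DFA with accepting and non-accepting states swapped.
Original accept states: {q0}
Complement accept states = All states - Original accept states
= {q0, q1} - {q0}
= {q1}
Complement language: strings of ODD length

Final answer: {q1}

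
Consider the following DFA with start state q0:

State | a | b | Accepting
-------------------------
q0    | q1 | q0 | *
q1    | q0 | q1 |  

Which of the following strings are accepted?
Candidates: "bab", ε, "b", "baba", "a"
"bab": q0 → q0 → q1 → q1; q1 is not accepting → rejected
ε: q0; q0 is accepting → accepted
"b": q0 → q0; q0 is accepting → accepted
"baba": q0 → q0 → q1 → q1 → q0; q0 is accepting → accepted
"a": q0 → q1; q1 is not accepting → rejected

Final answer: ε, "b", "baba"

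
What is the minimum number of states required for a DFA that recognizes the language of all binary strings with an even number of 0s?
Language: binary strings with an even number of 0s
Lower bound (Myhill–Nerode): the prefixes ε, 0 are pairwise distinguishable:
  ε vs 0: suffix ε distinguishes them (ε has zero 0s (accepted), 0 has one 0 (rejected))
So any DFA needs at least 2 states.
Upper bound: a DFA with 2 states exists (one state per class above).
Minimum states: 2

Final answer: 2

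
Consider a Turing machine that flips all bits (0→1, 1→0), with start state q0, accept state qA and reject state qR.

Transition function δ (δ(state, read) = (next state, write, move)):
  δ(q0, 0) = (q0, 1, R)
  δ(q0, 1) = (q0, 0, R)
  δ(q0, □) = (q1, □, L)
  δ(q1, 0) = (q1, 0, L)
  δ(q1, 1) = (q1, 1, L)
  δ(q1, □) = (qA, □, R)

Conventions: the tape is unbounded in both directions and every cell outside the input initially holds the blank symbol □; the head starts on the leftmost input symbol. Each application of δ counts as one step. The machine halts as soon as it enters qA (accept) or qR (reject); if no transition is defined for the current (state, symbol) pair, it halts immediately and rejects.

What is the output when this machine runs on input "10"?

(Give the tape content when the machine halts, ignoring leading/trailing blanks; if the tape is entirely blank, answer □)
Step 0: [q0]10 (head at position 0)
Step 1: δ(q0, 1) = (q0, 0, R)  ⊢  0[q0]0 (head at position 1)
Step 2: δ(q0, 0) = (q0, 1, R)  ⊢  01[q0]□ (head at position 2)
Step 3: δ(q0, □) = (q1, □, L)  ⊢  0[q1]1□ (head at position 1)
Step 4: δ(q1, 1) = (q1, 1, L)  ⊢  [q1]01□ (head at position 0)
Step 5: δ(q1, 0) = (q1, 0, L)  ⊢  [q1]□01□ (head at position -1)
Step 6: δ(q1, □) = (qA, □, R)  ⊢  □[qA]01□ (head at position 0)
The machine is in qA, so it halts and accepts.
Tape content when halted (ignoring surrounding blanks): 01

Final answer: Output: 01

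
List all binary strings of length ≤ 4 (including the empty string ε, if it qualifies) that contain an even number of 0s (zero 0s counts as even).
Checking every binary string of length 0 to 4:
  Length 0: accepted: ε | rejected: (none)
  Length 1: accepted: 1 | rejected: 0
  Length 2: accepted: 00, 11 | rejected: 01, 10
  Length 3: accepted: 001, 010, 100, 111 | rejected: 000, 011, 101, 110
  Length 4: accepted: 0000, 0011, 0101, 0110, 1001, 1010, 1100, 1111 | rejected: 0001, 0010, 0100, 0111, 1000, 1011, 1101, 1110
Total: 16 string(s).

Final answer: ε, 1, 00, 11, 001, 010, 100, 111, 0000, 0011, 0101, 0110, 1001, 1010, 1100, 1111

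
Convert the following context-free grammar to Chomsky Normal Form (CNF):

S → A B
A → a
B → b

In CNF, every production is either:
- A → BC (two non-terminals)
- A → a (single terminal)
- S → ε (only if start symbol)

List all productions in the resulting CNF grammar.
The grammar has no ε-productions or unit productions to eliminate.
S → A B is already in CNF (two non-terminals) – keep it.
A → a is already in CNF (single terminal) – keep it.
B → b is already in CNF (single terminal) – keep it.
Resulting CNF grammar (3 productions): A → a; B → b; S → A B

Final answer: A → a; B → b; S → A B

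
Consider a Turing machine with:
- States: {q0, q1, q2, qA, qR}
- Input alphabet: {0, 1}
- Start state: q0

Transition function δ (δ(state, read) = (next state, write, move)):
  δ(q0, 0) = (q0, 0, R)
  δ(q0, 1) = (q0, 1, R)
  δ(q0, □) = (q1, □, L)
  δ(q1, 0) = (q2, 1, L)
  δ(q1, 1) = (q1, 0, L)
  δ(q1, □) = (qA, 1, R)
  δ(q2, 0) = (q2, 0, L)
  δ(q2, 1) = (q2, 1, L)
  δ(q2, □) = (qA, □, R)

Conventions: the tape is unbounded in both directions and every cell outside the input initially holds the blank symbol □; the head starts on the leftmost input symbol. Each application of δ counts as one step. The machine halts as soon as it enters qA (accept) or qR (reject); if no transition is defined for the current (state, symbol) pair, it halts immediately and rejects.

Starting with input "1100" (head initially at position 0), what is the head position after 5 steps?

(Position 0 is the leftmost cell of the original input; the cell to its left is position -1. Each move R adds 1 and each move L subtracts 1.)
Step 0: [q0]1100 (head at position 0)
Step 1: δ(q0, 1) = (q0, 1, R)  ⊢  1[q0]100 (head at position 1)
Step 2: δ(q0, 1) = (q0, 1, R)  ⊢  11[q0]00 (head at position 2)
Step 3: δ(q0, 0) = (q0, 0, R)  ⊢  110[q0]0 (head at position 3)
Step 4: δ(q0, 0) = (q0, 0, R)  ⊢  1100[q0]□ (head at position 4)
Step 5: δ(q0, □) = (q1, □, L)  ⊢  110[q1]0□ (head at position 3)
Head position after 5 steps: 3

Final answer: Position 3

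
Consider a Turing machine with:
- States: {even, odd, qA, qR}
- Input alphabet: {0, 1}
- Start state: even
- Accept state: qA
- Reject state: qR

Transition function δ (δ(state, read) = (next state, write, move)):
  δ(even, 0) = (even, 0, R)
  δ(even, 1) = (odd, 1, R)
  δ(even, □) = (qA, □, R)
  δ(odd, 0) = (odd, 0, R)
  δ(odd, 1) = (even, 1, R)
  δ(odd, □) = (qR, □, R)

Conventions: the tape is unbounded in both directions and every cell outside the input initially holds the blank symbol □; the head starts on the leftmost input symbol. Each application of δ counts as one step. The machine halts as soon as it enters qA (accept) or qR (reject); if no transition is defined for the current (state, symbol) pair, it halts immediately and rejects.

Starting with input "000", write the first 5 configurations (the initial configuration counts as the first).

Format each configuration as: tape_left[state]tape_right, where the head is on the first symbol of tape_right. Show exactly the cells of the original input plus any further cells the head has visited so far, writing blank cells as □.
Step 0: [even]000 (head at position 0)
Step 1: δ(even, 0) = (even, 0, R)  ⊢  0[even]00 (head at position 1)
Step 2: δ(even, 0) = (even, 0, R)  ⊢  00[even]0 (head at position 2)
Step 3: δ(even, 0) = (even, 0, R)  ⊢  000[even]□ (head at position 3)
Step 4: δ(even, □) = (qA, □, R)  ⊢  000□[qA]□ (head at position 4)

Final answer: [even]000 ⊢ 0[even]00 ⊢ 00[even]0 ⊢ 000[even]□ ⊢ 000□[qA]□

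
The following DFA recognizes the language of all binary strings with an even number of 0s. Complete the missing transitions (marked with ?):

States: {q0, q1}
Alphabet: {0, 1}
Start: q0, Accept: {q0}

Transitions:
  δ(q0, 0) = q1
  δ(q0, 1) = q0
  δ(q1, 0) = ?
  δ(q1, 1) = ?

What each state remembers (consistent with the given transitions and accept states):
  q0: an even number of 0s has been read so far
  q1: an odd number of 0s has been read so far
Filling in the missing entries:
  δ(q1, 0): in q1 (an odd number of 0s has been read so far), after reading 0 we have: an even number of 0s has been read so far → q0
  δ(q1, 1): in q1 (an odd number of 0s has been read so far), after reading 1 we have: an odd number of 0s has been read so far → q1

Final answer: δ(q1, 0) = q0; δ(q1, 1) = q1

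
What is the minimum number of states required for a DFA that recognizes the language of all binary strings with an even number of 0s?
Language: binary strings with an even number of 0s
Lower bound (Myhill–Nerode): the prefixes ε, 0 are pairwise distinguishable:
  ε vs 0: suffix ε distinguishes them (ε has zero 0s (accepted), 0 has one 0 (rejected))
So any DFA needs at least 2 states.
Upper bound: a DFA with 2 states exists (one state per class above).
Minimum states: 2

Final answer: 2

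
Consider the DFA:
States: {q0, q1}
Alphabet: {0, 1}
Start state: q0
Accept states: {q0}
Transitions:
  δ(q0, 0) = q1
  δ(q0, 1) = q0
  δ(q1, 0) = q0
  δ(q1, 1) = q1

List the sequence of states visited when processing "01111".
Starting at q0
Read '0': q0 -> q1
Read '1': q1 -> q1
Read '1': q1 -> q1
Read '1': q1 -> q1
Read '1': q1 -> q1

Final answer: q0 -> q1 -> q1 -> q1 -> q1 -> q1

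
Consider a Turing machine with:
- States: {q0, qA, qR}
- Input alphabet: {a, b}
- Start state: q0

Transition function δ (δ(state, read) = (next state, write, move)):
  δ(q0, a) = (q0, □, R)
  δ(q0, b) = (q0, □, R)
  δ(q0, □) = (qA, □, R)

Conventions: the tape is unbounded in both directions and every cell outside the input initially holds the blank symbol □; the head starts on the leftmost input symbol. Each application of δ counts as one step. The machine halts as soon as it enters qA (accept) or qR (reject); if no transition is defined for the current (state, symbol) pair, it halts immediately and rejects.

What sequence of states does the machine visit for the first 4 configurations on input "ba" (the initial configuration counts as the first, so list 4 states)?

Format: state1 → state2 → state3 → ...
Step 0: [q0]ba (head at position 0)
Step 1: δ(q0, b) = (q0, □, R)  ⊢  □[q0]a (head at position 1)
Step 2: δ(q0, a) = (q0, □, R)  ⊢  □□[q0]□ (head at position 2)
Step 3: δ(q0, □) = (qA, □, R)  ⊢  □□□[qA]□ (head at position 3)
Reading off the states of these 4 configurations: q0 → q0 → q0 → qA

Final answer: q0 → q0 → q0 → qA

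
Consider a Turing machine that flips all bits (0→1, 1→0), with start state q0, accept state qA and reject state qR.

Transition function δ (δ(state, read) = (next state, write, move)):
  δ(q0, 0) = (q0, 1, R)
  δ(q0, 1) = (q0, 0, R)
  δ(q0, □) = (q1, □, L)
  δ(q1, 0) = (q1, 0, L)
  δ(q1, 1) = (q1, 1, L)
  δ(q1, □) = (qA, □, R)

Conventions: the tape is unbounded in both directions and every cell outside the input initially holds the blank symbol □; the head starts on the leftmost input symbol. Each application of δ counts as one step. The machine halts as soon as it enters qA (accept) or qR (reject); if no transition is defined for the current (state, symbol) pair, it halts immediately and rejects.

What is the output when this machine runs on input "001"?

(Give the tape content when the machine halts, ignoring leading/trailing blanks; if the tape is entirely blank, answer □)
Step 0: [q0]001 (head at position 0)
Step 1: δ(q0, 0) = (q0, 1, R)  ⊢  1[q0]01 (head at position 1)
Step 2: δ(q0, 0) = (q0, 1, R)  ⊢  11[q0]1 (head at position 2)
Step 3: δ(q0, 1) = (q0, 0, R)  ⊢  110[q0]□ (head at position 3)
Step 4: δ(q0, □) = (q1, □, L)  ⊢  11[q1]0□ (head at position 2)
Step 5: δ(q1, 0) = (q1, 0, L)  ⊢  1[q1]10□ (head at position 1)
Step 6: δ(q1, 1) = (q1, 1, L)  ⊢  [q1]110□ (head at position 0)
Step 7: δ(q1, 1) = (q1, 1, L)  ⊢  [q1]□110□ (head at position -1)
Step 8: δ(q1, □) = (qA, □, R)  ⊢  □[qA]110□ (head at position 0)
The machine is in qA, so it halts and accepts.
Tape content when halted (ignoring surrounding blanks): 110

Final answer: Output: 110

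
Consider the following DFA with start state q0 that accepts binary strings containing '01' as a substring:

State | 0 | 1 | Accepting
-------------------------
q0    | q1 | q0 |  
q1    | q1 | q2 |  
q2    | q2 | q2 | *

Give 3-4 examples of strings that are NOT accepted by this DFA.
Any strings that end in a non-accepting state work; for example:
"1": q0 → q0; q0 is not accepting → rejected
"110": q0 → q0 → q0 → q1; q1 is not accepting → rejected
"1100": q0 → q0 → q0 → q1 → q1; q1 is not accepting → rejected
"1110": q0 → q0 → q0 → q0 → q1; q1 is not accepting → rejected

Final answer: "1", "110", "1100", "1110"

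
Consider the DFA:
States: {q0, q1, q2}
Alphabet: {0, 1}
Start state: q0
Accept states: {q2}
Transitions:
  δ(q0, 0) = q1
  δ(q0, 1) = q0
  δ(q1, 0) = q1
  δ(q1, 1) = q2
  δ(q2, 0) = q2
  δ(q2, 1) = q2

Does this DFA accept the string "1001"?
Processing string "1001":
  q0 --1--> q0
  q0 --0--> q1
  q1 --0--> q1
  q1 --1--> q2
Final state: q2
Accept states: {q2}
q2 is an accept state, so the string is accepted.

Final answer: Yes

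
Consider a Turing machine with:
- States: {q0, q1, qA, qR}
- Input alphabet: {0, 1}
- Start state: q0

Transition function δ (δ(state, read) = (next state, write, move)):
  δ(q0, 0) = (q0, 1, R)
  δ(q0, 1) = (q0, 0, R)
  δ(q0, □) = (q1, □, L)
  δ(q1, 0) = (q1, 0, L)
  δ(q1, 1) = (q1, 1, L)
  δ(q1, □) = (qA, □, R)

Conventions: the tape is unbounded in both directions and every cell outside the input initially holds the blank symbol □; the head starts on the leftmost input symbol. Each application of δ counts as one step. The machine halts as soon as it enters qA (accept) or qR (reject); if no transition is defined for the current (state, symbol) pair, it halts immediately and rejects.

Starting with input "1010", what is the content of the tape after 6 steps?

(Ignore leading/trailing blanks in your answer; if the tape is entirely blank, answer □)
Step 0: [q0]1010 (head at position 0)
Step 1: δ(q0, 1) = (q0, 0, R)  ⊢  0[q0]010 (head at position 1)
Step 2: δ(q0, 0) = (q0, 1, R)  ⊢  01[q0]10 (head at position 2)
Step 3: δ(q0, 1) = (q0, 0, R)  ⊢  010[q0]0 (head at position 3)
Step 4: δ(q0, 0) = (q0, 1, R)  ⊢  0101[q0]□ (head at position 4)
Step 5: δ(q0, □) = (q1, □, L)  ⊢  010[q1]1□ (head at position 3)
Step 6: δ(q1, 1) = (q1, 1, L)  ⊢  01[q1]01□ (head at position 2)
Tape after 6 steps (ignoring surrounding blanks): 0101

Final answer: Tape: 0101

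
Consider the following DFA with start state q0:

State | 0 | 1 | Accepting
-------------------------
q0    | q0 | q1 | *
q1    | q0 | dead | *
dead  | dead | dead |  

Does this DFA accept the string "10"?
Start in q0.
Read '1': q0 → q1
Read '0': q1 → q0
Final state q0 is accepting, so the string is accepted.

Final answer: Yes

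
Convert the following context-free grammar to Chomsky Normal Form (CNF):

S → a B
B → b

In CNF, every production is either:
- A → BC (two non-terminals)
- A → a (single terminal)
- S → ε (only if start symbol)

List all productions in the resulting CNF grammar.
The grammar has no ε-productions or unit productions to eliminate.
S → a B has terminal a in a right-hand side of length ≥ 2: introduce T_a → a and use T_a in place of a.
B → b is already in CNF (single terminal) – keep it.
S → a B becomes S → T_a B.
Resulting CNF grammar (3 productions): T_a → a; B → b; S → T_a B

Final answer: T_a → a; B → b; S → T_a B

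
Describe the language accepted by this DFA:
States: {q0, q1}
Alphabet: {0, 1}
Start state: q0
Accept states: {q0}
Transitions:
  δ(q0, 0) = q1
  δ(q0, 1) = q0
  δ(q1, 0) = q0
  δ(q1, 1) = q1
Analyzing the DFA structure:
Start state: q0
Accept states: {q0}
Interpreting what each state remembers (checking against the transitions):
  q0: an even number of 0s has been read so far
  q1: an odd number of 0s has been read so far
  δ(q0, 0): in q0 (an even number of 0s has been read so far), after reading 0 we have: an odd number of 0s has been read so far → q1
  δ(q0, 1): in q0 (an even number of 0s has been read so far), after reading 1 we have: an even number of 0s has been read so far → q0
  δ(q1, 0): in q1 (an odd number of 0s has been read so far), after reading 0 we have: an even number of 0s has been read so far → q0
  δ(q1, 1): in q1 (an odd number of 0s has been read so far), after reading 1 we have: an odd number of 0s has been read so far → q1
A string is accepted iff it ends in {q0}, i.e. an even number of 0s has been read so far.
Language: All binary strings with an even number of 0s

Final answer: All binary strings with an even number of 0s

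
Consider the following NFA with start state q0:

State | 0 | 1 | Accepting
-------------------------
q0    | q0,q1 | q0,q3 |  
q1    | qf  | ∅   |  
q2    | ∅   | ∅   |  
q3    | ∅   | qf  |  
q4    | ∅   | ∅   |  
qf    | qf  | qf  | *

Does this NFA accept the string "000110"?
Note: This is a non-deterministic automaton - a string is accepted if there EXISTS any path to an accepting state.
Track the set of states the NFA could be in: start {q0}
Read '0': {q0} → {q0, q1}
Read '0': {q0, q1} → {q0, q1, qf}
Read '0': {q0, q1, qf} → {q0, q1, qf}
Read '1': {q0, q1, qf} → {q0, q3, qf}
Read '1': {q0, q3, qf} → {q0, q3, qf}
Read '0': {q0, q3, qf} → {q0, q1, qf}
Final set {q0, q1, qf} contains accepting state(s) {qf} → accepted.

Final answer: Yes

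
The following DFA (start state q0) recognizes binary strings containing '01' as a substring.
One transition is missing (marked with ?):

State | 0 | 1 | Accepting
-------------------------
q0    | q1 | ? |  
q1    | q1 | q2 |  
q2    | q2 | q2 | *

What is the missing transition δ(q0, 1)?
q0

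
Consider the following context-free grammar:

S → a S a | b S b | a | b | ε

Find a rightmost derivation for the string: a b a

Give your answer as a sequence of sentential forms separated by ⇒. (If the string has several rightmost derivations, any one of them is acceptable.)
Start with S.
Step 1: the rightmost non-terminal is S; apply S → a S a:  a S a
Step 2: the rightmost non-terminal is S; apply S → b:  a b a

Final answer: S ⇒ a S a ⇒ a b a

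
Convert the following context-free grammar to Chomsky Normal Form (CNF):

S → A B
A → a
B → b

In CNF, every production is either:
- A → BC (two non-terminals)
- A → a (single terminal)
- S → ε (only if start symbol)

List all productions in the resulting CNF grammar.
The grammar has no ε-productions or unit productions to eliminate.
S → A B is already in CNF (two non-terminals) – keep it.
A → a is already in CNF (single terminal) – keep it.
B → b is already in CNF (single terminal) – keep it.
Resulting CNF grammar (3 productions): A → a; B → b; S → A B

Final answer: A → a; B → b; S → A B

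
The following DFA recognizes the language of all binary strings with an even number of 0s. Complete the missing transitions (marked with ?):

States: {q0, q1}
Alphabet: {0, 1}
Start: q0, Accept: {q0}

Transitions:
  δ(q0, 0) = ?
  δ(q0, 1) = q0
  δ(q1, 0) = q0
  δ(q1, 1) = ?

What each state remembers (consistent with the given transitions and accept states):
  q0: an even number of 0s has been read so far
  q1: an odd number of 0s has been read so far
Filling in the missing entries:
  δ(q0, 0): in q0 (an even number of 0s has been read so far), after reading 0 we have: an odd number of 0s has been read so far → q1
  δ(q1, 1): in q1 (an odd number of 0s has been read so far), after reading 1 we have: an odd number of 0s has been read so far → q1

Final answer: δ(q0, 0) = q1; δ(q1, 1) = q1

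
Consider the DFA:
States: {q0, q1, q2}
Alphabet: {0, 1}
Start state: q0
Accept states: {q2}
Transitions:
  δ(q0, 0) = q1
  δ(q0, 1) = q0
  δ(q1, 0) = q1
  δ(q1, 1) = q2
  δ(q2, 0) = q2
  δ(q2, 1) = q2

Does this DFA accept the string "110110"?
Processing string "110110":
  q0 --1--> q0
  q0 --1--> q0
  q0 --0--> q1
  q1 --1--> q2
  q2 --1--> q2
  q2 --0--> q2
Final state: q2
Accept states: {q2}
q2 is an accept state, so the string is accepted.

Final answer: Yes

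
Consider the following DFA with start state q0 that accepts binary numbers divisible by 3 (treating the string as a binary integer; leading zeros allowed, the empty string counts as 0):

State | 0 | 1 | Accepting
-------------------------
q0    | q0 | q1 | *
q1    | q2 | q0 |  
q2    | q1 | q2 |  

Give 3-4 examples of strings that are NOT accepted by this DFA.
Any strings that end in a non-accepting state work; for example:
"010": q0 → q0 → q1 → q2; q2 is not accepting → rejected
"111": q0 → q1 → q0 → q1; q1 is not accepting → rejected
"0001": q0 → q0 → q0 → q0 → q1; q1 is not accepting → rejected
"1010": q0 → q1 → q2 → q2 → q1; q1 is not accepting → rejected

Final answer: "010", "111", "0001", "1010"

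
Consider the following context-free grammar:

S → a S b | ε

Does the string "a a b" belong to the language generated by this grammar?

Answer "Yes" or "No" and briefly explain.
Every derivation applies S → a S b some number n of times and then S → ε, producing a^n b^n with equally many a's and b's. The string a a b has two a's but only one b, so it cannot be derived.

Final answer: No - no valid derivation exists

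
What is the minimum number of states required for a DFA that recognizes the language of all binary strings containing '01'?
Language: binary strings containing '01'
Lower bound (Myhill–Nerode): the prefixes ε, 0, 01 are pairwise distinguishable:
  ε vs 01: suffix ε distinguishes them (ε is rejected, 01 is accepted)
  0 vs 01: suffix ε distinguishes them (0 is rejected, 01 is accepted)
  ε vs 0: suffix 1 distinguishes them (ε·1 = 1 is rejected, 0·1 = 01 is accepted)
So any DFA needs at least 3 states.
Upper bound: a DFA with 3 states exists (one state per class above: 'no progress', 'last symbol 0', and 'seen 01' (accepting sink)).
Minimum states: 3

Final answer: 3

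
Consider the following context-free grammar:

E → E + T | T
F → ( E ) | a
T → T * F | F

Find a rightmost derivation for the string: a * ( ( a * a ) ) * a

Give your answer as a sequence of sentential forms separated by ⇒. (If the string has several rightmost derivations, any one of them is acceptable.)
Start with E.
Step 1: the rightmost non-terminal is E; apply E → T:  T
Step 2: the rightmost non-terminal is T; apply T → T * F:  T * F
Step 3: the rightmost non-terminal is F; apply F → a:  T * a
Step 4: the rightmost non-terminal is T; apply T → T * F:  T * F * a
Step 5: the rightmost non-terminal is F; apply F → ( E ):  T * ( E ) * a
Step 6: the rightmost non-terminal is E; apply E → T:  T * ( T ) * a
Step 7: the rightmost non-terminal is T; apply T → F:  T * ( F ) * a
Step 8: the rightmost non-terminal is F; apply F → ( E ):  T * ( ( E ) ) * a
Step 9: the rightmost non-terminal is E; apply E → T:  T * ( ( T ) ) * a
Step 10: the rightmost non-terminal is T; apply T → T * F:  T * ( ( T * F ) ) * a
Step 11: the rightmost non-terminal is F; apply F → a:  T * ( ( T * a ) ) * a
Step 12: the rightmost non-terminal is T; apply T → F:  T * ( ( F * a ) ) * a
Step 13: the rightmost non-terminal is F; apply F → a:  T * ( ( a * a ) ) * a
Step 14: the rightmost non-terminal is T; apply T → F:  F * ( ( a * a ) ) * a
Step 15: the rightmost non-terminal is F; apply F → a:  a * ( ( a * a ) ) * a

Final answer: E ⇒ T ⇒ T * F ⇒ T * a ⇒ T * F * a ⇒ T * ( E ) * a ⇒ T * ( T ) * a ⇒ T * ( F ) * a ⇒ T * ( ( E ) ) * a ⇒ T * ( ( T ) ) * a ⇒ T * ( ( T * F ) ) * a ⇒ T * ( ( T * a ) ) * a ⇒ T * ( ( F * a ) ) * a ⇒ T * ( ( a * a ) ) * a ⇒ F * ( ( a * a ) ) * a ⇒ a * ( ( a * a ) ) * a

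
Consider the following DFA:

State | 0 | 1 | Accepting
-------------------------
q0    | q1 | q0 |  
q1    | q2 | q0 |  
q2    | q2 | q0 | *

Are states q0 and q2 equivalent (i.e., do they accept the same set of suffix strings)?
Try the suffix ε (the empty string).
From q0: q0 — not accepting.
From q2: q2 — accepting.
The two states disagree on this suffix, so they are not equivalent.

Final answer: No. Distinguishing string: ε (the empty string) - accepted from q2 but not from q0.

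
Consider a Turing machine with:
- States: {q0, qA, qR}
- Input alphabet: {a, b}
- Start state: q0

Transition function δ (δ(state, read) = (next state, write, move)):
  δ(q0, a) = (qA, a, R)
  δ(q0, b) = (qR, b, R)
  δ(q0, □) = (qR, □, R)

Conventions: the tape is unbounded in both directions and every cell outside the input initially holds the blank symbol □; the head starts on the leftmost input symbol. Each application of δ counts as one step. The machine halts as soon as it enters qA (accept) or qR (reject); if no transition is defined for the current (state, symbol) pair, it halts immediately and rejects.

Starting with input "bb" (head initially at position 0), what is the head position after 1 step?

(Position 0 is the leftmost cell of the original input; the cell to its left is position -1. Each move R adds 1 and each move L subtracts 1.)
Step 0: [q0]bb (head at position 0)
Step 1: δ(q0, b) = (qR, b, R)  ⊢  b[qR]b (head at position 1)
Head position after 1 step: 1

Final answer: Position 1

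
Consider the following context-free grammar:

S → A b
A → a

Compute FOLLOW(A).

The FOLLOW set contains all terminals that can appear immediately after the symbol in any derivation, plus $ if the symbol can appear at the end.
A occurs only in S → A b, where it is immediately followed by the terminal b. So FOLLOW(A) = {b}.

Final answer: {b}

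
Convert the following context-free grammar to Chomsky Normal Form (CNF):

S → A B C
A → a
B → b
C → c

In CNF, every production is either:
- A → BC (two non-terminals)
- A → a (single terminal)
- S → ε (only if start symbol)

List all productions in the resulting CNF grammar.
The grammar has no ε-productions or unit productions to eliminate.
A → a is already in CNF (single terminal) – keep it.
B → b is already in CNF (single terminal) – keep it.
C → c is already in CNF (single terminal) – keep it.
S → A B C has 3 symbols on the right: break it into binary productions S → A X0, X0 → B C.
Resulting CNF grammar (5 productions): A → a; B → b; C → c; S → A X0; X0 → B C

Final answer: A → a; B → b; C → c; S → A X0; X0 → B C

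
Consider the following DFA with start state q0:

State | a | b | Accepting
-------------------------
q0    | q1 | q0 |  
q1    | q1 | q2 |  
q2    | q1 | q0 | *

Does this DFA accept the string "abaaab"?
Start in q0.
Read 'a': q0 → q1
Read 'b': q1 → q2
Read 'a': q2 → q1
Read 'a': q1 → q1
Read 'a': q1 → q1
Read 'b': q1 → q2
Final state q2 is accepting, so the string is accepted.

Final answer: Yes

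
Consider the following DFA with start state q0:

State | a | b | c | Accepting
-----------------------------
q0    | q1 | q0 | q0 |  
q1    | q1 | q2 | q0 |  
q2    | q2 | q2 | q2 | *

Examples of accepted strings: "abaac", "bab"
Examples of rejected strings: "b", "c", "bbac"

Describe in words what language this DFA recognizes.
strings over {a,b,c} containing 'ab' as substring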